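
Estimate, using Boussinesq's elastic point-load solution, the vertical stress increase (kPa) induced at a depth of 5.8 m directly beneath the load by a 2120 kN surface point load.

Boussinesq vertical stress below a point load on an elastic half-space:
Δσ_z = 3P/(2πz²) · [1 + (r/z)²]^(−5/2)
r/z = 0/5.8 = 0; [1+(r/z)²]^(−5/2) = 1.
Δσ_z = 3×2120/(2π×5.8²) × 1 = 30.09 × 1 = 30.09 kPa

Δσ_z ≈ 30.1 kPa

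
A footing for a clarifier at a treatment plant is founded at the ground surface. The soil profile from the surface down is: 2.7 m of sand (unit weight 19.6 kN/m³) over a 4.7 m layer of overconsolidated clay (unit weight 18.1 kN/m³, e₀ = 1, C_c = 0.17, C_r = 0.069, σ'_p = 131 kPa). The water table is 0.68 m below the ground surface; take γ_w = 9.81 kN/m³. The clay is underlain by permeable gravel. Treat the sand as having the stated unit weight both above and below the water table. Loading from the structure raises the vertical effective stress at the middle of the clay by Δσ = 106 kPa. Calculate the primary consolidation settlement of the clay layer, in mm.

S_c ≈ 97.4 mm

Mid-depth of clay below the ground surface: z = 2.7 + 4.7/2 = 5.05 m.
Total vertical stress at mid-clay: σ_v = 19.6×2.7 + 18.1×2.35 = 95.455 kPa.
Pore pressure: u = 9.81×(5.05 − 0.68) = 42.87 kPa.
Initial effective stress: σ'_0 = σ_v − u = 95.455 − 42.87 = 52.585 kPa.
Final effective stress: σ'_f = 52.585 + 106 = 158.59 kPa.
σ'_f = 158.59 > σ'_p = 131 kPa, so the stress path crosses the preconsolidation pressure — recompression up to σ'_p, then virgin compression beyond:
S_c = H/(1+e₀)·[C_r·log₁₀(σ'_p/σ'_0) + C_c·log₁₀(σ'_f/σ'_p)]
    = 4.7/2 × [0.069×log₁₀(131/52.585) + 0.17×log₁₀(158.59/131)]
    = 2.35 × [0.027352 + 0.014111] = 0.09744 m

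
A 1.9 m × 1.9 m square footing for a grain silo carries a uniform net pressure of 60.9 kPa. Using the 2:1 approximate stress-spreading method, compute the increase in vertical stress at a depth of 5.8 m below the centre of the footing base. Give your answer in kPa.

Δσ_z ≈ 3.71 kPa

By the 2:1 method the load spreads at 1 horizontal : 2 vertical, so at depth z the loaded area has grown by z in each plan dimension:
Δσ = qBL/((B+z)(L+z)) = 60.9×1.9×1.9/((1.9+5.8)(1.9+5.8)) = 3.708 kPa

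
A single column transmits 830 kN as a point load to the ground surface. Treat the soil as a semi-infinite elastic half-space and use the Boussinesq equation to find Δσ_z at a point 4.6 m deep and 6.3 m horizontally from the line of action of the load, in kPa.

Boussinesq vertical stress below a point load on an elastic half-space:
Δσ_z = 3P/(2πz²) · [1 + (r/z)²]^(−5/2)
r/z = 6.3/4.6 = 1.3696; [1+(r/z)²]^(−5/2) = 0.071308.
Δσ_z = 3×830/(2π×4.6²) × 0.071308 = 18.729 × 0.071308 = 1.336 kPa

Δσ_z ≈ 1.34 kPa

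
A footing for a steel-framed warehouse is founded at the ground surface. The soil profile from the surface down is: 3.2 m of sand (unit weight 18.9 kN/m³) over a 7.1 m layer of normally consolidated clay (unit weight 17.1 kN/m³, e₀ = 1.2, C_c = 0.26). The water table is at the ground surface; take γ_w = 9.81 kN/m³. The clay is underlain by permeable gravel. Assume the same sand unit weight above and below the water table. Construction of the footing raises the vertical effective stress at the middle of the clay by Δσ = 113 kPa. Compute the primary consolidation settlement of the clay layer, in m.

S_c ≈ 0.407 m

Mid-depth of clay below the ground surface: z = 3.2 + 7.1/2 = 6.75 m.
Total vertical stress at mid-clay: σ_v = 18.9×3.2 + 17.1×3.55 = 121.19 kPa.
Pore pressure: u = 9.81×(6.75 − 0) = 66.218 kPa.
Initial effective stress: σ'_0 = σ_v − u = 121.19 − 66.218 = 54.972 kPa.
Final effective stress: σ'_f = σ'_0 + Δσ = 54.972 + 113 = 167.97 kPa.
Normally consolidated clay, so the full stress increment lies on the virgin compression line:
S_c = C_c·H/(1+e₀)·log₁₀(σ'_f/σ'_0) = 0.26×7.1/(1+1.2)×log₁₀(167.97/54.972)
    = 0.83909 × 0.48509 = 0.407 m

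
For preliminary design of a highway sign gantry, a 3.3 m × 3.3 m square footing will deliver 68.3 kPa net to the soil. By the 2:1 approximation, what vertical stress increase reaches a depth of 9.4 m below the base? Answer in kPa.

By the 2:1 method the load spreads at 1 horizontal : 2 vertical, so at depth z the loaded area has grown by z in each plan dimension:
Δσ = qBL/((B+z)(L+z)) = 68.3×3.3×3.3/((3.3+9.4)(3.3+9.4)) = 4.6115 kPa

Δσ_z ≈ 4.61 kPa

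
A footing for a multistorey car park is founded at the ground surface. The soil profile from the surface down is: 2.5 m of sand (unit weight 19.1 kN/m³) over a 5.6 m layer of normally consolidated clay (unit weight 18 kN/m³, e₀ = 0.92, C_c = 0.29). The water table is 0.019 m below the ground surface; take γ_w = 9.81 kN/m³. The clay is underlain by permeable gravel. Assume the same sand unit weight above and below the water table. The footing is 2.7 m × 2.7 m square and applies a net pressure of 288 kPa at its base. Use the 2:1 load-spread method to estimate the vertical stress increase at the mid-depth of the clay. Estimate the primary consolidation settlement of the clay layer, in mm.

Mid-depth of clay below the ground surface: z = 2.5 + 5.6/2 = 5.3 m.
Total vertical stress at mid-clay: σ_v = 19.1×2.5 + 18×2.8 = 98.15 kPa.
Pore pressure: u = 9.81×(5.3 − 0.019) = 51.807 kPa.
Initial effective stress: σ'_0 = σ_v − u = 98.15 − 51.807 = 46.343 kPa.
Stress increase at mid-clay by the 2:1 spreading method:
Δσ = qBL/((B+z)(L+z)) = 288×2.7×2.7/((2.7+5.3)(2.7+5.3)) = 32.805 kPa
Final effective stress: σ'_f = σ'_0 + Δσ = 46.343 + 32.805 = 79.148 kPa.
Normally consolidated clay, so the full stress increment lies on the virgin compression line:
S_c = C_c·H/(1+e₀)·log₁₀(σ'_f/σ'_0) = 0.29×5.6/(1+0.92)×log₁₀(79.148/46.343)
    = 0.84583 × 0.23246 = 0.1966 m

S_c ≈ 197 mm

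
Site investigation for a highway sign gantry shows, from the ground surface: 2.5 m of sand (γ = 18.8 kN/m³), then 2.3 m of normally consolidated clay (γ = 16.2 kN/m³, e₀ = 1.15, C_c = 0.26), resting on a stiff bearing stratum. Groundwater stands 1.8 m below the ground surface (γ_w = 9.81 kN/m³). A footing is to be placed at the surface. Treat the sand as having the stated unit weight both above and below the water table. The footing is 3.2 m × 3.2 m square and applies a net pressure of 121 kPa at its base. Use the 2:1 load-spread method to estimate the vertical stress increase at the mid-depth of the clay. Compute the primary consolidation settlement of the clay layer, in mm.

Mid-depth of clay below the ground surface: z = 2.5 + 2.3/2 = 3.65 m.
Total vertical stress at mid-clay: σ_v = 18.8×2.5 + 16.2×1.15 = 65.63 kPa.
Pore pressure: u = 9.81×(3.65 − 1.8) = 18.149 kPa.
Initial effective stress: σ'_0 = σ_v − u = 65.63 − 18.149 = 47.481 kPa.
Stress increase at mid-clay by the 2:1 spreading method:
Δσ = qBL/((B+z)(L+z)) = 121×3.2×3.2/((3.2+3.65)(3.2+3.65)) = 26.406 kPa
Final effective stress: σ'_f = σ'_0 + Δσ = 47.481 + 26.406 = 73.887 kPa.
Normally consolidated clay, so the full stress increment lies on the virgin compression line:
S_c = C_c·H/(1+e₀)·log₁₀(σ'_f/σ'_0) = 0.26×2.3/(1+1.15)×log₁₀(73.887/47.481)
    = 0.27814 × 0.19205 = 0.05342 m

S_c ≈ 53.4 mm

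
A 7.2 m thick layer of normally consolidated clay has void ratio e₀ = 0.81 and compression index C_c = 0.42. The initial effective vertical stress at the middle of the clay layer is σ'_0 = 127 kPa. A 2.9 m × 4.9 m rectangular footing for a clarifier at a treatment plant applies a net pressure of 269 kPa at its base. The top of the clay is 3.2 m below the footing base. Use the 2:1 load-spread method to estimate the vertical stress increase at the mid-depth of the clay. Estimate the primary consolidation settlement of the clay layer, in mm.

S_c ≈ 171 mm

Mid-depth of clay below the footing base: z = 3.2 + 7.2/2 = 6.8 m.
Stress increase at mid-clay by the 2:1 spreading method:
Δσ = qBL/((B+z)(L+z)) = 269×2.9×4.9/((2.9+6.8)(4.9+6.8)) = 33.681 kPa
Final effective stress: σ'_f = σ'_0 + Δσ = 127 + 33.681 = 160.68 kPa.
Normally consolidated clay, so the full stress increment lies on the virgin compression line:
S_c = C_c·H/(1+e₀)·log₁₀(σ'_f/σ'_0) = 0.42×7.2/(1+0.81)×log₁₀(160.68/127)
    = 1.6707 × 0.10216 = 0.1707 m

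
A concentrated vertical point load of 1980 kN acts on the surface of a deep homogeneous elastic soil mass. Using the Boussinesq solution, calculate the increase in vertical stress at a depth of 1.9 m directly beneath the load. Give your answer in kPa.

Δσ_z ≈ 262 kPa

Boussinesq vertical stress below a point load on an elastic half-space:
Δσ_z = 3P/(2πz²) · [1 + (r/z)²]^(−5/2)
r/z = 0/1.9 = 0; [1+(r/z)²]^(−5/2) = 1.
Δσ_z = 3×1980/(2π×1.9²) × 1 = 261.88 × 1 = 261.9 kPa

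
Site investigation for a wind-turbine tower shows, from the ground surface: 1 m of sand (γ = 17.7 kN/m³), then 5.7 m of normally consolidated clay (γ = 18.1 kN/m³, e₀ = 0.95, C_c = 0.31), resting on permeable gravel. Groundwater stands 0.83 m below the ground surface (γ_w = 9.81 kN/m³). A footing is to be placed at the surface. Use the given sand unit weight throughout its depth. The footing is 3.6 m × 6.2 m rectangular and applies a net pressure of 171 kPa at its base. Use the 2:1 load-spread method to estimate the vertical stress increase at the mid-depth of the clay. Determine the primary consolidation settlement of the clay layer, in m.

S_c ≈ 0.325 m

Mid-depth of clay below the ground surface: z = 1 + 5.7/2 = 3.85 m.
Total vertical stress at mid-clay: σ_v = 17.7×1 + 18.1×2.85 = 69.285 kPa.
Pore pressure: u = 9.81×(3.85 − 0.83) = 29.626 kPa.
Initial effective stress: σ'_0 = σ_v − u = 69.285 − 29.626 = 39.659 kPa.
Stress increase at mid-clay by the 2:1 spreading method:
Δσ = qBL/((B+z)(L+z)) = 171×3.6×6.2/((3.6+3.85)(6.2+3.85)) = 50.976 kPa
Final effective stress: σ'_f = σ'_0 + Δσ = 39.659 + 50.976 = 90.635 kPa.
Normally consolidated clay, so the full stress increment lies on the virgin compression line:
S_c = C_c·H/(1+e₀)·log₁₀(σ'_f/σ'_0) = 0.31×5.7/(1+0.95)×log₁₀(90.635/39.659)
    = 0.90615 × 0.35895 = 0.3253 m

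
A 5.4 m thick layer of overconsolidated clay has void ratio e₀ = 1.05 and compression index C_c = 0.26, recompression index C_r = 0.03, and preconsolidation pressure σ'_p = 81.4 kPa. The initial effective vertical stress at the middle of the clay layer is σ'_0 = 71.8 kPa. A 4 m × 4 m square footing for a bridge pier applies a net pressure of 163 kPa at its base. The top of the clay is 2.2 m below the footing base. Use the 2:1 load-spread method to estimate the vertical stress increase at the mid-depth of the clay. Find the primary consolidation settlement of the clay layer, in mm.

S_c ≈ 79.2 mm

Mid-depth of clay below the footing base: z = 2.2 + 5.4/2 = 4.9 m.
Stress increase at mid-clay by the 2:1 spreading method:
Δσ = qBL/((B+z)(L+z)) = 163×4×4/((4+4.9)(4+4.9)) = 32.925 kPa
Final effective stress: σ'_f = 71.8 + 32.925 = 104.72 kPa.
σ'_f = 104.72 > σ'_p = 81.4 kPa, so the stress path crosses the preconsolidation pressure — recompression up to σ'_p, then virgin compression beyond:
S_c = H/(1+e₀)·[C_r·log₁₀(σ'_p/σ'_0) + C_c·log₁₀(σ'_f/σ'_p)]
    = 5.4/2.05 × [0.03×log₁₀(81.4/71.8) + 0.26×log₁₀(104.72/81.4)]
    = 2.6341 × [0.001635 + 0.028445] = 0.07923 m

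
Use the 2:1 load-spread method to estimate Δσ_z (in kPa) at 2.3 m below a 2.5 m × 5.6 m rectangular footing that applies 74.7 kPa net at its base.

By the 2:1 method the load spreads at 1 horizontal : 2 vertical, so at depth z the loaded area has grown by z in each plan dimension:
Δσ = qBL/((B+z)(L+z)) = 74.7×2.5×5.6/((2.5+2.3)(5.6+2.3)) = 27.579 kPa

Δσ_z ≈ 27.6 kPa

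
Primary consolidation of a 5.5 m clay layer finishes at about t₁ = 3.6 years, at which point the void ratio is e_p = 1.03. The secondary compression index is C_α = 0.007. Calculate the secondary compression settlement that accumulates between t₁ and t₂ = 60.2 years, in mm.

Secondary compression: S_s = C_α·H/(1+e_p)·log₁₀(t₂/t₁)
S_s = 0.007×5.5/(1+1.03)×log₁₀(60.2/3.6)
    = 0.01897 × 1.223 = 0.0232 m

S_s ≈ 23.2 mm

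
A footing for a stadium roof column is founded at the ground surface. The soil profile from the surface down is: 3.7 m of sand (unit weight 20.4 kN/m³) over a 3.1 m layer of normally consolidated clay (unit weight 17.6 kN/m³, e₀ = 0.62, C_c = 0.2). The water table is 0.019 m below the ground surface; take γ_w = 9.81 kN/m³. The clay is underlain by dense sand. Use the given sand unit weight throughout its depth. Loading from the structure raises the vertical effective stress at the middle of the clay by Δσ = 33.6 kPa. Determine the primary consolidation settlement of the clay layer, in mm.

S_c ≈ 83.6 mm

Mid-depth of clay below the ground surface: z = 3.7 + 3.1/2 = 5.25 m.
Total vertical stress at mid-clay: σ_v = 20.4×3.7 + 17.6×1.55 = 102.76 kPa.
Pore pressure: u = 9.81×(5.25 − 0.019) = 51.316 kPa.
Initial effective stress: σ'_0 = σ_v − u = 102.76 − 51.316 = 51.444 kPa.
Final effective stress: σ'_f = σ'_0 + Δσ = 51.444 + 33.6 = 85.044 kPa.
Normally consolidated clay, so the full stress increment lies on the virgin compression line:
S_c = C_c·H/(1+e₀)·log₁₀(σ'_f/σ'_0) = 0.2×3.1/(1+0.62)×log₁₀(85.044/51.444)
    = 0.38272 × 0.21831 = 0.08355 m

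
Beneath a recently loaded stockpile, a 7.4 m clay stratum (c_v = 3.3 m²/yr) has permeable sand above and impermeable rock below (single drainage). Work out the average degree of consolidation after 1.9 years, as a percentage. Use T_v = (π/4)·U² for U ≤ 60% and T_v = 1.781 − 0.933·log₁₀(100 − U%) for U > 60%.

U ≈ 38.2 %

Drainage path length: H_d = H = 7.4 m (single drainage).
T_v = c_v·t/H_d² = 3.3×1.9/7.4² = 0.1145.
T_v = 0.1145 corresponds to the U ≤ 60% branch:
U = √(4T_v/π) = 0.3818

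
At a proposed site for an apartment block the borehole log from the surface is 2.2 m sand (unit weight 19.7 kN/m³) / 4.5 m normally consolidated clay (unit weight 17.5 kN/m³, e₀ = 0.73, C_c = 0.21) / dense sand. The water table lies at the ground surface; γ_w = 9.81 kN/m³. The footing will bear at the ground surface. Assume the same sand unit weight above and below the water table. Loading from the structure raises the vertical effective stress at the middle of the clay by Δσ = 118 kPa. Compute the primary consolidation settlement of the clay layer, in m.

Mid-depth of clay below the ground surface: z = 2.2 + 4.5/2 = 4.45 m.
Total vertical stress at mid-clay: σ_v = 19.7×2.2 + 17.5×2.25 = 82.715 kPa.
Pore pressure: u = 9.81×(4.45 − 0) = 43.655 kPa.
Initial effective stress: σ'_0 = σ_v − u = 82.715 − 43.655 = 39.06 kPa.
Final effective stress: σ'_f = σ'_0 + Δσ = 39.06 + 118 = 157.06 kPa.
Normally consolidated clay, so the full stress increment lies on the virgin compression line:
S_c = C_c·H/(1+e₀)·log₁₀(σ'_f/σ'_0) = 0.21×4.5/(1+0.73)×log₁₀(157.06/39.06)
    = 0.54624 × 0.60433 = 0.3301 m

S_c ≈ 0.33 m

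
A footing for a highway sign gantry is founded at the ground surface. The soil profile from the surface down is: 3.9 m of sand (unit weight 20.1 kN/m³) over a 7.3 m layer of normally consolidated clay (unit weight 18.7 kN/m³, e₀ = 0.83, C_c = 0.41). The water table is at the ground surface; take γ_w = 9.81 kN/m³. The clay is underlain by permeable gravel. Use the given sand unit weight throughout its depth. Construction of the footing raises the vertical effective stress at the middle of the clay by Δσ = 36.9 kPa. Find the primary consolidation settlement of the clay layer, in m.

Mid-depth of clay below the ground surface: z = 3.9 + 7.3/2 = 7.55 m.
Total vertical stress at mid-clay: σ_v = 20.1×3.9 + 18.7×3.65 = 146.64 kPa.
Pore pressure: u = 9.81×(7.55 − 0) = 74.066 kPa.
Initial effective stress: σ'_0 = σ_v − u = 146.64 − 74.066 = 72.574 kPa.
Final effective stress: σ'_f = σ'_0 + Δσ = 72.574 + 36.9 = 109.47 kPa.
Normally consolidated clay, so the full stress increment lies on the virgin compression line:
S_c = C_c·H/(1+e₀)·log₁₀(σ'_f/σ'_0) = 0.41×7.3/(1+0.83)×log₁₀(109.47/72.574)
    = 1.6355 × 0.17851 = 0.292 m

S_c ≈ 0.292 m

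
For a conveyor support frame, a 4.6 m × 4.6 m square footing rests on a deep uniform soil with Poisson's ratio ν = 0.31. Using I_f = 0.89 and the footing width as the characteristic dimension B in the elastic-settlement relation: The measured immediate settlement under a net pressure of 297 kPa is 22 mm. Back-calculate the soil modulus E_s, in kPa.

E_s ≈ 50000 kPa

S_e = q·B·(1−ν²)/E_s · I_f  ⇒  E_s = q·B·(1−ν²)·I_f / S_e.
E_s = 297 × 4.6 × 0.9039 × 0.89 / 0.022 = 49960 kPa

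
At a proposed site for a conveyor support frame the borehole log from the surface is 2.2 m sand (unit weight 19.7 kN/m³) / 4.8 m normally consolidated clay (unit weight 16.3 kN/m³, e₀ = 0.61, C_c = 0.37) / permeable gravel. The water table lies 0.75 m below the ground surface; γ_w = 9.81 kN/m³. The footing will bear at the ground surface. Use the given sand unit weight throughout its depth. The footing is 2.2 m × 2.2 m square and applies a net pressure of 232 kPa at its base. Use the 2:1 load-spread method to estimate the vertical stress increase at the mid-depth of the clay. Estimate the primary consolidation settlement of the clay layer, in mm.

Mid-depth of clay below the ground surface: z = 2.2 + 4.8/2 = 4.6 m.
Total vertical stress at mid-clay: σ_v = 19.7×2.2 + 16.3×2.4 = 82.46 kPa.
Pore pressure: u = 9.81×(4.6 − 0.75) = 37.769 kPa.
Initial effective stress: σ'_0 = σ_v − u = 82.46 − 37.769 = 44.691 kPa.
Stress increase at mid-clay by the 2:1 spreading method:
Δσ = qBL/((B+z)(L+z)) = 232×2.2×2.2/((2.2+4.6)(2.2+4.6)) = 24.284 kPa
Final effective stress: σ'_f = σ'_0 + Δσ = 44.691 + 24.284 = 68.975 kPa.
Normally consolidated clay, so the full stress increment lies on the virgin compression line:
S_c = C_c·H/(1+e₀)·log₁₀(σ'_f/σ'_0) = 0.37×4.8/(1+0.61)×log₁₀(68.975/44.691)
    = 1.1031 × 0.18847 = 0.2079 m

S_c ≈ 208 mm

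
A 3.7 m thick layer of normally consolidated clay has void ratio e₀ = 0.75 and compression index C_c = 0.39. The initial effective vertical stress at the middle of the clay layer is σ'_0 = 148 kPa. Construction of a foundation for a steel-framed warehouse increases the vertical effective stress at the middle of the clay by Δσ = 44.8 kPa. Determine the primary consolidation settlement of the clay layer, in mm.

S_c ≈ 94.7 mm

Final effective stress: σ'_f = σ'_0 + Δσ = 148 + 44.8 = 192.8 kPa.
Normally consolidated clay, so the full stress increment lies on the virgin compression line:
S_c = C_c·H/(1+e₀)·log₁₀(σ'_f/σ'_0) = 0.39×3.7/(1+0.75)×log₁₀(192.8/148)
    = 0.82457 × 0.11485 = 0.0947 m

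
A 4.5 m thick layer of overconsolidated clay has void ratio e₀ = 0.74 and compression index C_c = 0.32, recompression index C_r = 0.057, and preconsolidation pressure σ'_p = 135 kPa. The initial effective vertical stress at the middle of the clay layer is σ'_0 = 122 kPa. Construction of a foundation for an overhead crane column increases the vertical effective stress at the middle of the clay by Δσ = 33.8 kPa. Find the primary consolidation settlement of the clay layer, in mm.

Final effective stress: σ'_f = 122 + 33.8 = 155.8 kPa.
σ'_f = 155.8 > σ'_p = 135 kPa, so the stress path crosses the preconsolidation pressure — recompression up to σ'_p, then virgin compression beyond:
S_c = H/(1+e₀)·[C_r·log₁₀(σ'_p/σ'_0) + C_c·log₁₀(σ'_f/σ'_p)]
    = 4.5/1.74 × [0.057×log₁₀(135/122) + 0.32×log₁₀(155.8/135)]
    = 2.5862 × [0.0025065 + 0.019915] = 0.05799 m

S_c ≈ 58 mm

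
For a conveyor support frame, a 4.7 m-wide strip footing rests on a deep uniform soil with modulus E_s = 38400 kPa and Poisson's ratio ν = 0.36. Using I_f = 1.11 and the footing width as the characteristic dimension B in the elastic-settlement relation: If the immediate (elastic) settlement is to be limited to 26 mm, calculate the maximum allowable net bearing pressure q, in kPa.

S_e = q·B·(1−ν²)/E_s · I_f  ⇒  q = S_e·E_s / (B·(1−ν²)·I_f).
q = 0.026 × 38400 / (4.7 × 0.8704 × 1.11) = 219.9 kPa

q ≈ 220 kPa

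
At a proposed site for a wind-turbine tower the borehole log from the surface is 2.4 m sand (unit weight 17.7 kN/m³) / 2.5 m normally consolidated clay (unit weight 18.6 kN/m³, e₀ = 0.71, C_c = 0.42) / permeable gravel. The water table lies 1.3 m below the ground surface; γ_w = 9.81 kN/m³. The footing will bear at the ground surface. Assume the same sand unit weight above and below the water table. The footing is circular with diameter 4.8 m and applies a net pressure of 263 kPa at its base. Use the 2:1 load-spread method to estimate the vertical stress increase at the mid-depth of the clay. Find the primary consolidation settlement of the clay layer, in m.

Mid-depth of clay below the ground surface: z = 2.4 + 2.5/2 = 3.65 m.
Total vertical stress at mid-clay: σ_v = 17.7×2.4 + 18.6×1.25 = 65.73 kPa.
Pore pressure: u = 9.81×(3.65 − 1.3) = 23.054 kPa.
Initial effective stress: σ'_0 = σ_v − u = 65.73 − 23.054 = 42.676 kPa.
Stress increase at mid-clay by the 2:1 spreading method:
Δσ ≈ qD²/(D+z)² = 263×4.8²/(4.8+3.65)² = 84.864 kPa
Final effective stress: σ'_f = σ'_0 + Δσ = 42.676 + 84.864 = 127.54 kPa.
Normally consolidated clay, so the full stress increment lies on the virgin compression line:
S_c = C_c·H/(1+e₀)·log₁₀(σ'_f/σ'_0) = 0.42×2.5/(1+0.71)×log₁₀(127.54/42.676)
    = 0.61404 × 0.47546 = 0.292 m

S_c ≈ 0.292 m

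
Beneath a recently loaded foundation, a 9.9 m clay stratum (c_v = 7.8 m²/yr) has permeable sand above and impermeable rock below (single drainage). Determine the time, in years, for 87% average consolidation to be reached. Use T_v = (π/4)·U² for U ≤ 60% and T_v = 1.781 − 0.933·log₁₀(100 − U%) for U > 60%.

t ≈ 9.32 years

Drainage path length: H_d = H = 9.9 m (single drainage).
U > 60%: T_v = 1.781 − 0.933·log₁₀(100 − 87) = 0.74169.
t = T_v·H_d²/c_v = 0.74169×9.9²/7.8 = 9.32 years.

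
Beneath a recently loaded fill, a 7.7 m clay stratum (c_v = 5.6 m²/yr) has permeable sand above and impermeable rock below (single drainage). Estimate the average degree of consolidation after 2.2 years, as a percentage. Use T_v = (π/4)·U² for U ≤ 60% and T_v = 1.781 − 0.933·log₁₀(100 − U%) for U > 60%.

Drainage path length: H_d = H = 7.7 m (single drainage).
T_v = c_v·t/H_d² = 5.6×2.2/7.7² = 0.20779.
T_v = 0.20779 corresponds to the U ≤ 60% branch:
U = √(4T_v/π) = 0.5144

U ≈ 51.4 %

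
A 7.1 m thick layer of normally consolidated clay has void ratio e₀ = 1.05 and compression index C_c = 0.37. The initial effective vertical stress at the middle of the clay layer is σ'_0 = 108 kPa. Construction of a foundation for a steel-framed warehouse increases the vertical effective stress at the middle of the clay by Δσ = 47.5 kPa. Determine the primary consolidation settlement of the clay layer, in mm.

Final effective stress: σ'_f = σ'_0 + Δσ = 108 + 47.5 = 155.5 kPa.
Normally consolidated clay, so the full stress increment lies on the virgin compression line:
S_c = C_c·H/(1+e₀)·log₁₀(σ'_f/σ'_0) = 0.37×7.1/(1+1.05)×log₁₀(155.5/108)
    = 1.2815 × 0.15831 = 0.2029 m

S_c ≈ 203 mm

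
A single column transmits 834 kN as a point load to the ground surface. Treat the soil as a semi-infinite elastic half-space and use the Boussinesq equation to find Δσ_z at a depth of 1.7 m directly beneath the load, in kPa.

Δσ_z ≈ 138 kPa

Boussinesq vertical stress below a point load on an elastic half-space:
Δσ_z = 3P/(2πz²) · [1 + (r/z)²]^(−5/2)
r/z = 0/1.7 = 0; [1+(r/z)²]^(−5/2) = 1.
Δσ_z = 3×834/(2π×1.7²) × 1 = 137.79 × 1 = 137.8 kPa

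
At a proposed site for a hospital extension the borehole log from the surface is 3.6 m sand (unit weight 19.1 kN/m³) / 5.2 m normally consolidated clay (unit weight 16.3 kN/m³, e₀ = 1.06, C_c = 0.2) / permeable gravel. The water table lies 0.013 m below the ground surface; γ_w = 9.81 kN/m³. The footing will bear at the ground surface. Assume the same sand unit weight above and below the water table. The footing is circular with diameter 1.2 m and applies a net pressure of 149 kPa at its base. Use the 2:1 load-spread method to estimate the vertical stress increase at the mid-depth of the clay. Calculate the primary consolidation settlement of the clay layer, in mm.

Mid-depth of clay below the ground surface: z = 3.6 + 5.2/2 = 6.2 m.
Total vertical stress at mid-clay: σ_v = 19.1×3.6 + 16.3×2.6 = 111.14 kPa.
Pore pressure: u = 9.81×(6.2 − 0.013) = 60.694 kPa.
Initial effective stress: σ'_0 = σ_v − u = 111.14 − 60.694 = 50.446 kPa.
Stress increase at mid-clay by the 2:1 spreading method:
Δσ ≈ qD²/(D+z)² = 149×1.2²/(1.2+6.2)² = 3.9182 kPa
Final effective stress: σ'_f = σ'_0 + Δσ = 50.446 + 3.9182 = 54.364 kPa.
Normally consolidated clay, so the full stress increment lies on the virgin compression line:
S_c = C_c·H/(1+e₀)·log₁₀(σ'_f/σ'_0) = 0.2×5.2/(1+1.06)×log₁₀(54.364/50.446)
    = 0.50485 × 0.032485 = 0.0164 m

S_c ≈ 16.4 mm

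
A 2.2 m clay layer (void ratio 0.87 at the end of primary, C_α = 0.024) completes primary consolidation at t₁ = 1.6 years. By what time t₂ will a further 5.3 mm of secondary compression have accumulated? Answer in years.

S_s = C_α·H/(1+e_p)·log₁₀(t₂/t₁) ⇒ log₁₀(t₂/t₁) = S_s·(1+e_p)/(C_α·H).
log₁₀(t₂/t₁) = 0.0053 × (1+0.87) / (0.024×2.2) = 0.1877
t₂ = t₁ × 10^0.1877 = 1.6 × 1.541 = 2.465 years

t₂ ≈ 2.47 years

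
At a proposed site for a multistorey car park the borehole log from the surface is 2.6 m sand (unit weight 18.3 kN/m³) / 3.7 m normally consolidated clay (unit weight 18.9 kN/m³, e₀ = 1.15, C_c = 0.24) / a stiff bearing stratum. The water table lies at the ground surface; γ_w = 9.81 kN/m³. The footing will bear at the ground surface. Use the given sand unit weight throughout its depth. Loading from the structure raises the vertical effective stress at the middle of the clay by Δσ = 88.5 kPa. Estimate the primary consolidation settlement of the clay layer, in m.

Mid-depth of clay below the ground surface: z = 2.6 + 3.7/2 = 4.45 m.
Total vertical stress at mid-clay: σ_v = 18.3×2.6 + 18.9×1.85 = 82.545 kPa.
Pore pressure: u = 9.81×(4.45 − 0) = 43.655 kPa.
Initial effective stress: σ'_0 = σ_v − u = 82.545 − 43.655 = 38.89 kPa.
Final effective stress: σ'_f = σ'_0 + Δσ = 38.89 + 88.5 = 127.39 kPa.
Normally consolidated clay, so the full stress increment lies on the virgin compression line:
S_c = C_c·H/(1+e₀)·log₁₀(σ'_f/σ'_0) = 0.24×3.7/(1+1.15)×log₁₀(127.39/38.89)
    = 0.41302 × 0.5153 = 0.2128 m

S_c ≈ 0.213 m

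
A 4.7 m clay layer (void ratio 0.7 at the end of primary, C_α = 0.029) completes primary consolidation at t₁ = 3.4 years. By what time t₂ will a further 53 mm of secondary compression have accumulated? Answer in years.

t₂ ≈ 15.6 years

S_s = C_α·H/(1+e_p)·log₁₀(t₂/t₁) ⇒ log₁₀(t₂/t₁) = S_s·(1+e_p)/(C_α·H).
log₁₀(t₂/t₁) = 0.053 × (1+0.7) / (0.029×4.7) = 0.661
t₂ = t₁ × 10^0.661 = 3.4 × 4.582 = 15.58 years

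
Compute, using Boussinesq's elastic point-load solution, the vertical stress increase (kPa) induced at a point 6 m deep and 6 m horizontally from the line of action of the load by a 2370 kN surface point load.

Δσ_z ≈ 5.56 kPa

Boussinesq vertical stress below a point load on an elastic half-space:
Δσ_z = 3P/(2πz²) · [1 + (r/z)²]^(−5/2)
r/z = 6/6 = 1; [1+(r/z)²]^(−5/2) = 0.17678.
Δσ_z = 3×2370/(2π×6²) × 0.17678 = 31.433 × 0.17678 = 5.557 kPa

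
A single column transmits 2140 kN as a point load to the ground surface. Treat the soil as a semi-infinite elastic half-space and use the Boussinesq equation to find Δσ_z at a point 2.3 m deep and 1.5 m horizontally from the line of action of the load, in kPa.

Boussinesq vertical stress below a point load on an elastic half-space:
Δσ_z = 3P/(2πz²) · [1 + (r/z)²]^(−5/2)
r/z = 1.5/2.3 = 0.65217; [1+(r/z)²]^(−5/2) = 0.4123.
Δσ_z = 3×2140/(2π×2.3²) × 0.4123 = 193.15 × 0.4123 = 79.64 kPa

Δσ_z ≈ 79.6 kPa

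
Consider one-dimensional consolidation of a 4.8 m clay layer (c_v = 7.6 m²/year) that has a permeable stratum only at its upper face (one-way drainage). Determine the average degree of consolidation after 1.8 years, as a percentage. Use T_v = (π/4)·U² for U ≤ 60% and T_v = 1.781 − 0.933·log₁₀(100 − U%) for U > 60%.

Drainage path length: H_d = H = 4.8 m (single drainage).
T_v = c_v·t/H_d² = 7.6×1.8/4.8² = 0.59375.
T_v = 0.59375 corresponds to the U > 60% branch:
U = 1 − 10^((1.781 − T_v)/0.933)/100 = 0.8127

U ≈ 81.3 %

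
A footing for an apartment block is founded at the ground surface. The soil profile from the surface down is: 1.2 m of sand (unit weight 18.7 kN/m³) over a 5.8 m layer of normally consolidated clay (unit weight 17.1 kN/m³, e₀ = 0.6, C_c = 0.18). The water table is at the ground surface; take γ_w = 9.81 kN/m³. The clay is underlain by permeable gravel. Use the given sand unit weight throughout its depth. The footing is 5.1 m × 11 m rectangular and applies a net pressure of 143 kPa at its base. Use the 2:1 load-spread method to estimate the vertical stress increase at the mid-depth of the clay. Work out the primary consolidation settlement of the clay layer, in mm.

Mid-depth of clay below the ground surface: z = 1.2 + 5.8/2 = 4.1 m.
Total vertical stress at mid-clay: σ_v = 18.7×1.2 + 17.1×2.9 = 72.03 kPa.
Pore pressure: u = 9.81×(4.1 − 0) = 40.221 kPa.
Initial effective stress: σ'_0 = σ_v − u = 72.03 − 40.221 = 31.809 kPa.
Stress increase at mid-clay by the 2:1 spreading method:
Δσ = qBL/((B+z)(L+z)) = 143×5.1×11/((5.1+4.1)(11+4.1)) = 57.748 kPa
Final effective stress: σ'_f = σ'_0 + Δσ = 31.809 + 57.748 = 89.557 kPa.
Normally consolidated clay, so the full stress increment lies on the virgin compression line:
S_c = C_c·H/(1+e₀)·log₁₀(σ'_f/σ'_0) = 0.18×5.8/(1+0.6)×log₁₀(89.557/31.809)
    = 0.6525 × 0.44955 = 0.2933 m

S_c ≈ 293 mm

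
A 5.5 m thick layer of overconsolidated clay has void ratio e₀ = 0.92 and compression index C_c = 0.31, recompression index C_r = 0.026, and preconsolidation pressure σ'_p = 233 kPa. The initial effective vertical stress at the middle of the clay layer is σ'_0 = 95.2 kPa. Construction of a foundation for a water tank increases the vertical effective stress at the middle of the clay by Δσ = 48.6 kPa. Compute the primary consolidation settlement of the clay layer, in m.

Final effective stress: σ'_f = 95.2 + 48.6 = 143.8 kPa.
σ'_f = 143.8 ≤ σ'_p = 233 kPa, so the clay remains overconsolidated and only the recompression index applies:
S_c = C_r·H/(1+e₀)·log₁₀(σ'_f/σ'_0) = 0.026×5.5/1.92×log₁₀(143.8/95.2)
    = 0.07448 × 0.17912 = 0.01334 m

S_c ≈ 0.0133 m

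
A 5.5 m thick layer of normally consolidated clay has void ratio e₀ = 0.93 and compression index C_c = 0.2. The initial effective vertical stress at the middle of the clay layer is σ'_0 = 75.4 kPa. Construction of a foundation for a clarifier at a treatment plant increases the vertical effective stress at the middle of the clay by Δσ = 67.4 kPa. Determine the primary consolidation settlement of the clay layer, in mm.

S_c ≈ 158 mm

Final effective stress: σ'_f = σ'_0 + Δσ = 75.4 + 67.4 = 142.8 kPa.
Normally consolidated clay, so the full stress increment lies on the virgin compression line:
S_c = C_c·H/(1+e₀)·log₁₀(σ'_f/σ'_0) = 0.2×5.5/(1+0.93)×log₁₀(142.8/75.4)
    = 0.56995 × 0.27736 = 0.1581 m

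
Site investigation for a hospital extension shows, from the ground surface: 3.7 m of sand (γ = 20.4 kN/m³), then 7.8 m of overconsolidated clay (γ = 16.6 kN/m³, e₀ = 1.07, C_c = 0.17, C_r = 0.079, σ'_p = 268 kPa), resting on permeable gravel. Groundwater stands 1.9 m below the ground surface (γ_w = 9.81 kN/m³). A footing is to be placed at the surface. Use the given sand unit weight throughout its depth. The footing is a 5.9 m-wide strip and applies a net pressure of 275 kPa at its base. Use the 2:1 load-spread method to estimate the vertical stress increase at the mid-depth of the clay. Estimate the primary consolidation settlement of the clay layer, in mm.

S_c ≈ 115 mm

Mid-depth of clay below the ground surface: z = 3.7 + 7.8/2 = 7.6 m.
Total vertical stress at mid-clay: σ_v = 20.4×3.7 + 16.6×3.9 = 140.22 kPa.
Pore pressure: u = 9.81×(7.6 − 1.9) = 55.917 kPa.
Initial effective stress: σ'_0 = σ_v − u = 140.22 − 55.917 = 84.303 kPa.
Stress increase at mid-clay by the 2:1 spreading method:
Δσ = qB/(B+z) = 275×5.9/(5.9+7.6) = 120.19 kPa
Final effective stress: σ'_f = 84.303 + 120.19 = 204.49 kPa.
σ'_f = 204.49 ≤ σ'_p = 268 kPa, so the clay remains overconsolidated and only the recompression index applies:
S_c = C_r·H/(1+e₀)·log₁₀(σ'_f/σ'_0) = 0.079×7.8/2.07×log₁₀(204.49/84.303)
    = 0.29768 × 0.38483 = 0.1146 m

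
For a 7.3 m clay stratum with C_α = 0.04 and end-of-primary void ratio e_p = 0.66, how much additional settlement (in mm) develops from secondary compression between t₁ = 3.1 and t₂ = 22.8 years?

S_s ≈ 152 mm

Secondary compression: S_s = C_α·H/(1+e_p)·log₁₀(t₂/t₁)
S_s = 0.04×7.3/(1+0.66)×log₁₀(22.8/3.1)
    = 0.1759 × 0.8666 = 0.1524 m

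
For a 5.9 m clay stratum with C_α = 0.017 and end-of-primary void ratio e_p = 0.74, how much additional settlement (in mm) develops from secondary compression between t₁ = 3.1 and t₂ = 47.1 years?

Secondary compression: S_s = C_α·H/(1+e_p)·log₁₀(t₂/t₁)
S_s = 0.017×5.9/(1+0.74)×log₁₀(47.1/3.1)
    = 0.05764 × 1.182 = 0.06812 m

S_s ≈ 68.1 mm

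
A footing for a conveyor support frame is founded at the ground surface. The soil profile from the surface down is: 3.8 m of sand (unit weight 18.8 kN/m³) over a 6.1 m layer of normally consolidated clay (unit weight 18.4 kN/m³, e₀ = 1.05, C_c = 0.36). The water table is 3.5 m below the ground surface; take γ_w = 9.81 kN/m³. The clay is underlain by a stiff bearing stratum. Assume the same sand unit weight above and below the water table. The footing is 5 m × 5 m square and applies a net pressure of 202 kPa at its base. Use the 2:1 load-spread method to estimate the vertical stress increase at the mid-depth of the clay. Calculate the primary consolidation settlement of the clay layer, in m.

Mid-depth of clay below the ground surface: z = 3.8 + 6.1/2 = 6.85 m.
Total vertical stress at mid-clay: σ_v = 18.8×3.8 + 18.4×3.05 = 127.56 kPa.
Pore pressure: u = 9.81×(6.85 − 3.5) = 32.864 kPa.
Initial effective stress: σ'_0 = σ_v − u = 127.56 − 32.864 = 94.696 kPa.
Stress increase at mid-clay by the 2:1 spreading method:
Δσ = qBL/((B+z)(L+z)) = 202×5×5/((5+6.85)(5+6.85)) = 35.963 kPa
Final effective stress: σ'_f = σ'_0 + Δσ = 94.696 + 35.963 = 130.66 kPa.
Normally consolidated clay, so the full stress increment lies on the virgin compression line:
S_c = C_c·H/(1+e₀)·log₁₀(σ'_f/σ'_0) = 0.36×6.1/(1+1.05)×log₁₀(130.66/94.696)
    = 1.0712 × 0.13981 = 0.1498 m

S_c ≈ 0.15 m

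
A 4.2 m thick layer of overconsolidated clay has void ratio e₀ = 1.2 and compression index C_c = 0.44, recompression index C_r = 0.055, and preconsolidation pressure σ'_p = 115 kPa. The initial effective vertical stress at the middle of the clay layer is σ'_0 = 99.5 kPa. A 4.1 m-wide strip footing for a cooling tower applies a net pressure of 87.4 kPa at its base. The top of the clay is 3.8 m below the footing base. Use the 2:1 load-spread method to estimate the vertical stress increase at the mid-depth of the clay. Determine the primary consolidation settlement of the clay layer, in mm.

Mid-depth of clay below the footing base: z = 3.8 + 4.2/2 = 5.9 m.
Stress increase at mid-clay by the 2:1 spreading method:
Δσ = qB/(B+z) = 87.4×4.1/(4.1+5.9) = 35.834 kPa
Final effective stress: σ'_f = 99.5 + 35.834 = 135.33 kPa.
σ'_f = 135.33 > σ'_p = 115 kPa, so the stress path crosses the preconsolidation pressure — recompression up to σ'_p, then virgin compression beyond:
S_c = H/(1+e₀)·[C_r·log₁₀(σ'_p/σ'_0) + C_c·log₁₀(σ'_f/σ'_p)]
    = 4.2/2.2 × [0.055×log₁₀(115/99.5) + 0.44×log₁₀(135.33/115)]
    = 1.9091 × [0.0034581 + 0.031106] = 0.06599 m

S_c ≈ 66 mm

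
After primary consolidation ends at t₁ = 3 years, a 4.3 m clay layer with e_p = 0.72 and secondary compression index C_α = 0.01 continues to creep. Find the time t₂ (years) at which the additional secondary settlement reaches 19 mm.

S_s = C_α·H/(1+e_p)·log₁₀(t₂/t₁) ⇒ log₁₀(t₂/t₁) = S_s·(1+e_p)/(C_α·H).
log₁₀(t₂/t₁) = 0.019 × (1+0.72) / (0.01×4.3) = 0.76
t₂ = t₁ × 10^0.76 = 3 × 5.754 = 17.26 years

t₂ ≈ 17.3 years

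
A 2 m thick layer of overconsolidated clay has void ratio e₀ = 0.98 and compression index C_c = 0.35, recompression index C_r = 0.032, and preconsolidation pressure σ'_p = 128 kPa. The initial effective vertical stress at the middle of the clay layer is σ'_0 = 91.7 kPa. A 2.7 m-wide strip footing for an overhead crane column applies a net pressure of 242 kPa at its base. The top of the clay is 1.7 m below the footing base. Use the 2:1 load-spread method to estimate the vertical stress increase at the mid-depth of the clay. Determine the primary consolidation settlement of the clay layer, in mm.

S_c ≈ 82.7 mm

Mid-depth of clay below the footing base: z = 1.7 + 2/2 = 2.7 m.
Stress increase at mid-clay by the 2:1 spreading method:
Δσ = qB/(B+z) = 242×2.7/(2.7+2.7) = 121 kPa
Final effective stress: σ'_f = 91.7 + 121 = 212.7 kPa.
σ'_f = 212.7 > σ'_p = 128 kPa, so the stress path crosses the preconsolidation pressure — recompression up to σ'_p, then virgin compression beyond:
S_c = H/(1+e₀)·[C_r·log₁₀(σ'_p/σ'_0) + C_c·log₁₀(σ'_f/σ'_p)]
    = 2/1.98 × [0.032×log₁₀(128/91.7) + 0.35×log₁₀(212.7/128)]
    = 1.0101 × [0.0046349 + 0.077195] = 0.08266 m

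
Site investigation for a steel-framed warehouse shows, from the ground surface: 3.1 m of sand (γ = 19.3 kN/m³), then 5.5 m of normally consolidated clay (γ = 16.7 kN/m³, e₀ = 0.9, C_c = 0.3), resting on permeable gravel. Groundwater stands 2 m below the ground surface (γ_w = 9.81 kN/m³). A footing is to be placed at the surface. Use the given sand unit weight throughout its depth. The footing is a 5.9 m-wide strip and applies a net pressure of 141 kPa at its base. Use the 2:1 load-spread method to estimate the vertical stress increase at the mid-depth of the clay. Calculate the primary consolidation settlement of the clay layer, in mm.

Mid-depth of clay below the ground surface: z = 3.1 + 5.5/2 = 5.85 m.
Total vertical stress at mid-clay: σ_v = 19.3×3.1 + 16.7×2.75 = 105.75 kPa.
Pore pressure: u = 9.81×(5.85 − 2) = 37.769 kPa.
Initial effective stress: σ'_0 = σ_v − u = 105.75 − 37.769 = 67.981 kPa.
Stress increase at mid-clay by the 2:1 spreading method:
Δσ = qB/(B+z) = 141×5.9/(5.9+5.85) = 70.8 kPa
Final effective stress: σ'_f = σ'_0 + Δσ = 67.981 + 70.8 = 138.78 kPa.
Normally consolidated clay, so the full stress increment lies on the virgin compression line:
S_c = C_c·H/(1+e₀)·log₁₀(σ'_f/σ'_0) = 0.3×5.5/(1+0.9)×log₁₀(138.78/67.981)
    = 0.86842 × 0.30994 = 0.2692 m

S_c ≈ 269 mm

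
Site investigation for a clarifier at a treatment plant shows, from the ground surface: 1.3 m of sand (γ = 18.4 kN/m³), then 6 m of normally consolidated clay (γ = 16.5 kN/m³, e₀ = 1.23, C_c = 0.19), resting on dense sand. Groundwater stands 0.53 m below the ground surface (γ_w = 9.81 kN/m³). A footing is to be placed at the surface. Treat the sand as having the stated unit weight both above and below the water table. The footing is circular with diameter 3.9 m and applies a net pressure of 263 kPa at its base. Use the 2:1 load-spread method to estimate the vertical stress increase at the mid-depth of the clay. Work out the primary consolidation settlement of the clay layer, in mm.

S_c ≈ 215 mm

Mid-depth of clay below the ground surface: z = 1.3 + 6/2 = 4.3 m.
Total vertical stress at mid-clay: σ_v = 18.4×1.3 + 16.5×3 = 73.42 kPa.
Pore pressure: u = 9.81×(4.3 − 0.53) = 36.984 kPa.
Initial effective stress: σ'_0 = σ_v − u = 73.42 − 36.984 = 36.436 kPa.
Stress increase at mid-clay by the 2:1 spreading method:
Δσ ≈ qD²/(D+z)² = 263×3.9²/(3.9+4.3)² = 59.492 kPa
Final effective stress: σ'_f = σ'_0 + Δσ = 36.436 + 59.492 = 95.928 kPa.
Normally consolidated clay, so the full stress increment lies on the virgin compression line:
S_c = C_c·H/(1+e₀)·log₁₀(σ'_f/σ'_0) = 0.19×6/(1+1.23)×log₁₀(95.928/36.436)
    = 0.51121 × 0.42041 = 0.2149 m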